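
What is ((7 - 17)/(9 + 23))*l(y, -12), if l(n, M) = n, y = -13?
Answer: 65/16 ≈ 4.0625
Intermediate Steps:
((7 - 17)/(9 + 23))*l(y, -12) = ((7 - 17)/(9 + 23))*(-13) = -10/32*(-13) = -10*1/32*(-13) = -5/16*(-13) = 65/16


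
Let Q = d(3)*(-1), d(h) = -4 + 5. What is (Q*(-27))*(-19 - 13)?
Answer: -864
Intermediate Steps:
d(h) = 1
Q = -1 (Q = 1*(-1) = -1)
(Q*(-27))*(-19 - 13) = (-1*(-27))*(-19 - 13) = 27*(-32) = -864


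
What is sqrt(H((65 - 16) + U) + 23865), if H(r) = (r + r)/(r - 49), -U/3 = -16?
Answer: sqrt(3437142)/12 ≈ 154.50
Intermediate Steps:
U = 48 (U = -3*(-16) = 48)
H(r) = 2*r/(-49 + r) (H(r) = (2*r)/(-49 + r) = 2*r/(-49 + r))
sqrt(H((65 - 16) + U) + 23865) = sqrt(2*((65 - 16) + 48)/(-49 + ((65 - 16) + 48)) + 23865) = sqrt(2*(49 + 48)/(-49 + (49 + 48)) + 23865) = sqrt(2*97/(-49 + 97) + 23865) = sqrt(2*97/48 + 23865) = sqrt(2*97*(1/48) + 23865) = sqrt(97/24 + 23865) = sqrt(572857/24) = sqrt(3437142)/12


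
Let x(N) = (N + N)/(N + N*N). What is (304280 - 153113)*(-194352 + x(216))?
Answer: -6375374803794/217 ≈ -2.9380e+10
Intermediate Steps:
x(N) = 2*N/(N + N²) (x(N) = (2*N)/(N + N²) = 2*N/(N + N²))
(304280 - 153113)*(-194352 + x(216)) = (304280 - 153113)*(-194352 + 2/(1 + 216)) = 151167*(-194352 + 2/217) = 151167*(-42174382/217) = -6375374803794/217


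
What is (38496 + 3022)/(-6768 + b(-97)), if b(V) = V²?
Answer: 41518/2641 ≈ 15.721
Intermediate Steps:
(38496 + 3022)/(-6768 + b(-97)) = (38496 + 3022)/(-6768 + (-97)²) = 41518/(-6768 + 9409) = 41518/2641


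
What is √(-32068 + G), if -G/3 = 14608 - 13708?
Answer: 4*I*√2173 ≈ 186.46*I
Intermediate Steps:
G = -2700 (G = -3*(14608 - 13708) = -3*900 = -2700)
√(-32068 + G) = √(-32068 - 2700) = √(-34768) = 4*I*√2173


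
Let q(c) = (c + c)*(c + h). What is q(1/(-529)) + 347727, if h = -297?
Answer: 97308585635/279841 ≈ 3.4773e+5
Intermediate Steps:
q(c) = 2*c*(-297 + c) (q(c) = (c + c)*(c - 297) = (2*c)*(-297 + c) = 2*c*(-297 + c))
q(1/(-529)) + 347727 = 2*(-297 + 1/(-529))/(-529) + 347727 = 2*(-1/529)*(-297 - 1/529) + 347727 = 2*(-1/529)*(-157114/529) + 347727 = 314228/279841 + 347727 = 97308585635/279841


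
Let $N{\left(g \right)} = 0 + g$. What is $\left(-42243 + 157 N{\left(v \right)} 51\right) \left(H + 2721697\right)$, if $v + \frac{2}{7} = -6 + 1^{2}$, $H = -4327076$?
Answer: $\frac{950320152840}{7} \approx 1.3576 \cdot 10^{11}$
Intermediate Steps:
$v = - \frac{37}{7}$ ($v = - \frac{2}{7} - \left(6 - 1^{2}\right) = - \frac{2}{7} + \left(-6 + 1\right) = - \frac{2}{7} - 5 = - \frac{37}{7} \approx -5.2857$)
$N{\left(g \right)} = g$
$\left(-42243 + 157 N{\left(v \right)} 51\right) \left(H + 2721697\right) = \left(-42243 + 157 \left(- \frac{37}{7}\right) 51\right) \left(-4327076 + 2721697\right) = \left(-42243 - \frac{296259}{7}\right) \left(-1605379\right) = \left(- \frac{591960}{7}\right) \left(-1605379\right) = \frac{950320152840}{7}$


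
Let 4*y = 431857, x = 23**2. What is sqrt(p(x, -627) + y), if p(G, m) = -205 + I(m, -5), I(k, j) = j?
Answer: sqrt(431017)/2 ≈ 328.26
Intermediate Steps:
x = 529
y = 431857/4 (y = (1/4)*431857 = 431857/4 ≈ 1.0796e+5)
p(G, m) = -210 (p(G, m) = -205 - 5 = -210)
sqrt(p(x, -627) + y) = sqrt(-210 + 431857/4) = sqrt(431017/4) = sqrt(431017)/2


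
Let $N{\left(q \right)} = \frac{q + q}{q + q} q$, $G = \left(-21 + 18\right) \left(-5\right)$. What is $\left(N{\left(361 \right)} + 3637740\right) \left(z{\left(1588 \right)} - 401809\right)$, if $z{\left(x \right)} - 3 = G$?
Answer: $-1461756238891$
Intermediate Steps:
$G = 15$ ($G = \left(-3\right) \left(-5\right) = 15$)
$N{\left(q \right)} = q$ ($N{\left(q \right)} = \frac{2 q}{2 q} q = 2 q \frac{1}{2 q} q = 1 q = q$)
$z{\left(x \right)} = 18$ ($z{\left(x \right)} = 3 + 15 = 18$)
$\left(N{\left(361 \right)} + 3637740\right) \left(z{\left(1588 \right)} - 401809\right) = \left(361 + 3637740\right) \left(18 - 401809\right) = 3638101 \left(-401791\right) = -1461756238891$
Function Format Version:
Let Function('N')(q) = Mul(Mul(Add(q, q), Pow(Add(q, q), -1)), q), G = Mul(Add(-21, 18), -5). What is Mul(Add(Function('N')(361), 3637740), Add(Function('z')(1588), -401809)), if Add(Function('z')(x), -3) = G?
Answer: -1461756238891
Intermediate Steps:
G = 15 (G = Mul(-3, -5) = 15)
Function('N')(q) = q (Function('N')(q) = Mul(Mul(Mul(2, q), Pow(Mul(2, q), -1)), q) = Mul(Mul(Mul(2, q), Mul(Rational(1, 2), Pow(q, -1))), q) = Mul(1, q) = q)
Function('z')(x) = 18 (Function('z')(x) = Add(3, 15) = 18)
Mul(Add(Function('N')(361), 3637740), Add(Function('z')(1588), -401809)) = Mul(Add(361, 3637740), Add(18, -401809)) = Mul(3638101, -401791) = -1461756238891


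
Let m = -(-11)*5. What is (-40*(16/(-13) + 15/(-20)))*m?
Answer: 56650/13 ≈ 4357.7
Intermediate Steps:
m = 55 (m = -11*(-5) = 55)
(-40*(16/(-13) + 15/(-20)))*m = -40*(16/(-13) + 15/(-20))*55 = -40*(16*(-1/13) + 15*(-1/20))*55 = -40*(-16/13 - 3/4)*55 = -40*(-103/52)*55 = (1030/13)*55 = 56650/13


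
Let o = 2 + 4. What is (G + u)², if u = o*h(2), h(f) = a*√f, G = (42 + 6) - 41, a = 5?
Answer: 1849 + 420*√2 ≈ 2443.0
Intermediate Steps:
o = 6
G = 7 (G = 48 - 41 = 7)
h(f) = 5*√f
u = 30*√2 (u = 6*(5*√2) = 30*√2 ≈ 42.426)
(G + u)² = (7 + 30*√2)²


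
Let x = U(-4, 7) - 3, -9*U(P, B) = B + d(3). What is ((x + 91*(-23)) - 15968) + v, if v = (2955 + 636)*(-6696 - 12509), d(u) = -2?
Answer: -620848976/9 ≈ -6.8983e+7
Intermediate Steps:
v = -68965155 (v = 3591*(-19205) = -68965155)
U(P, B) = 2/9 - B/9 (U(P, B) = -(B - 2)/9 = -(-2 + B)/9 = 2/9 - B/9)
x = -32/9 (x = (2/9 - ⅑*7) - 3 = (2/9 - 7/9) - 3 = -5/9 - 3 = -32/9 ≈ -3.5556)
((x + 91*(-23)) - 15968) + v = ((-32/9 + 91*(-23)) - 15968) - 68965155 = ((-32/9 - 2093) - 15968) - 68965155 = (-18869/9 - 15968) - 68965155 = -162581/9 - 68965155 = -620848976/9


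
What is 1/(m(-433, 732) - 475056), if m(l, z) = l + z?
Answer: -1/474757 ≈ -2.1063e-6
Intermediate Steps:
1/(m(-433, 732) - 475056) = 1/((-433 + 732) - 475056) = 1/(299 - 475056) = 1/(-474757) = -1/474757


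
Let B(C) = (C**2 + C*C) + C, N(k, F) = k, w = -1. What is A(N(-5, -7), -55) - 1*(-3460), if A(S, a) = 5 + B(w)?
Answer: 3466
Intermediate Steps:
B(C) = C + 2*C**2 (B(C) = (C**2 + C**2) + C = 2*C**2 + C = C + 2*C**2)
A(S, a) = 6 (A(S, a) = 5 - (1 + 2*(-1)) = 5 - (1 - 2) = 5 - 1*(-1) = 5 + 1 = 6)
A(N(-5, -7), -55) - 1*(-3460) = 6 - 1*(-3460) = 6 + 3460 = 3466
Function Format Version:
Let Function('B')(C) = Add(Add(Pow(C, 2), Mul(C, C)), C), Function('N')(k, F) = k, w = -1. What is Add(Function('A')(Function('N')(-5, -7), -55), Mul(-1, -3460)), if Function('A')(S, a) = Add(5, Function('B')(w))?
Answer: 3466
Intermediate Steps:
Function('B')(C) = Add(C, Mul(2, Pow(C, 2))) (Function('B')(C) = Add(Add(Pow(C, 2), Pow(C, 2)), C) = Add(Mul(2, Pow(C, 2)), C) = Add(C, Mul(2, Pow(C, 2))))
Function('A')(S, a) = 6 (Function('A')(S, a) = Add(5, Mul(-1, Add(1, Mul(2, -1)))) = Add(5, Mul(-1, Add(1, -2))) = Add(5, Mul(-1, -1)) = Add(5, 1) = 6)
Add(Function('A')(Function('N')(-5, -7), -55), Mul(-1, -3460)) = Add(6, Mul(-1, -3460)) = Add(6, 3460) = 3466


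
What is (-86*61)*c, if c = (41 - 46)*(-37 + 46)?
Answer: 236070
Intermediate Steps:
c = -45 (c = -5*9 = -45)
(-86*61)*c = -86*61*(-45) = -5246*(-45) = 236070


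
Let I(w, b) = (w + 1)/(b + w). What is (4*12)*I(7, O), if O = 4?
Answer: 384/11 ≈ 34.909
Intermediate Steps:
I(w, b) = (1 + w)/(b + w)
(4*12)*I(7, O) = (4*12)*((1 + 7)/(4 + 7)) = 48*(8/11) = 384/11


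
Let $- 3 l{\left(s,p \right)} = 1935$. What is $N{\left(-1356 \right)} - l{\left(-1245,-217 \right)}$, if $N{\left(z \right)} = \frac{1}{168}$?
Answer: $\frac{108361}{168} \approx 645.01$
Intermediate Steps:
$N{\left(z \right)} = \frac{1}{168}$
$l{\left(s,p \right)} = -645$ ($l{\left(s,p \right)} = \left(- \frac{1}{3}\right) 1935 = -645$)
$N{\left(-1356 \right)} - l{\left(-1245,-217 \right)} = \frac{1}{168} - -645 = \frac{1}{168} + 645 = \frac{108361}{168}$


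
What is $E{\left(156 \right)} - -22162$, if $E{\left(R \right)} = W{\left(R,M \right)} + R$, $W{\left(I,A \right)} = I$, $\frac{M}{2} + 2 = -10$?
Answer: $22474$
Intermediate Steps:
$M = -24$ ($M = -4 + 2 \left(-10\right) = -4 - 20 = -24$)
$E{\left(R \right)} = 2 R$ ($E{\left(R \right)} = R + R = 2 R$)
$E{\left(156 \right)} - -22162 = 2 \cdot 156 - -22162 = 312 + 22162 = 22474$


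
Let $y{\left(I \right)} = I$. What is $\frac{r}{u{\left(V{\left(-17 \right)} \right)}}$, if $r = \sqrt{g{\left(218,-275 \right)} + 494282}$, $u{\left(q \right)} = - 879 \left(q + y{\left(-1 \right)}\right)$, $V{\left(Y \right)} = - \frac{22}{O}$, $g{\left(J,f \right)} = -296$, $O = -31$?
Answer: $\frac{31 \sqrt{493986}}{7911} \approx 2.7542$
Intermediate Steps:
$V{\left(Y \right)} = \frac{22}{31}$ ($V{\left(Y \right)} = - \frac{22}{-31} = \left(-22\right) \left(- \frac{1}{31}\right) = \frac{22}{31}$)
$u{\left(q \right)} = 879 - 879 q$ ($u{\left(q \right)} = - 879 \left(q - 1\right) = - 879 \left(-1 + q\right) = 879 - 879 q$)
$r = \sqrt{493986}$ ($r = \sqrt{-296 + 494282} = \sqrt{493986} \approx 702.84$)
$\frac{r}{u{\left(V{\left(-17 \right)} \right)}} = \frac{\sqrt{493986}}{879 - \frac{19338}{31}} = \frac{\sqrt{493986}}{\frac{7911}{31}} = \sqrt{493986} \cdot \frac{31}{7911} = \frac{31 \sqrt{493986}}{7911}$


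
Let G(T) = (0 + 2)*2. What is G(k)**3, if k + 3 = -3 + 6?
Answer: 64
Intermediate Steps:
k = 0 (k = -3 + (-3 + 6) = -3 + 3 = 0)
G(T) = 4 (G(T) = 2*2 = 4)
G(k)**3 = 4**3 = 64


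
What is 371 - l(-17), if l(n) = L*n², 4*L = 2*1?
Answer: 453/2 ≈ 226.50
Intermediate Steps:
L = ½ (L = (2*1)/4 = (¼)*2 = ½ ≈ 0.50000)
l(n) = n²/2
371 - l(-17) = 371 - (-17)²/2 = 371 - 289/2 = 453/2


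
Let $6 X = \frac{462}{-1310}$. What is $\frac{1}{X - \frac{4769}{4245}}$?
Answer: $- \frac{1112190}{1314851} \approx -0.84587$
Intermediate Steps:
$X = - \frac{77}{1310}$ ($X = \frac{462 \frac{1}{-1310}}{6} = \frac{462 \left(- \frac{1}{1310}\right)}{6} = \frac{1}{6} \left(- \frac{231}{655}\right) = - \frac{77}{1310} \approx -0.058779$)
$\frac{1}{X - \frac{4769}{4245}} = \frac{1}{- \frac{77}{1310} - \frac{4769}{4245}} = \frac{1}{- \frac{1314851}{1112190}} = - \frac{1112190}{1314851}$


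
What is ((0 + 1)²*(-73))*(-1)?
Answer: 73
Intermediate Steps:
((0 + 1)²*(-73))*(-1) = (1²*(-73))*(-1) = (1*(-73))*(-1) = -73*(-1) = 73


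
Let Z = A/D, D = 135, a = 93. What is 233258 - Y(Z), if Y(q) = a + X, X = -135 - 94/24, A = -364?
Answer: 2799647/12 ≈ 2.3330e+5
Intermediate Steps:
X = -1667/12 (X = -135 - 94*1/24 = -135 - 47/12 = -1667/12 ≈ -138.92)
Z = -364/135 ≈ -2.6963
Y(q) = -551/12 (Y(q) = 93 - 1667/12 = -551/12)
233258 - Y(Z) = 233258 - 1*(-551/12) = 233258 + 551/12 = 2799647/12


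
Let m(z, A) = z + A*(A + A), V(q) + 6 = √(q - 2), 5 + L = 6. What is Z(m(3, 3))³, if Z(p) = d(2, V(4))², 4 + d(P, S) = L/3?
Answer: 1771561/729 ≈ 2430.1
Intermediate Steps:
L = 1 (L = -5 + 6 = 1)
V(q) = -6 + √(-2 + q) (V(q) = -6 + √(q - 2) = -6 + √(-2 + q))
m(z, A) = z + 2*A² (m(z, A) = z + A*(2*A) = z + 2*A²)
d(P, S) = -11/3 (d(P, S) = -4 + 1/3 = -4 + 1*(⅓) = -4 + ⅓ = -11/3)
Z(p) = 121/9 (Z(p) = (-11/3)² = 121/9)
Z(m(3, 3))³ = (121/9)³ = 1771561/729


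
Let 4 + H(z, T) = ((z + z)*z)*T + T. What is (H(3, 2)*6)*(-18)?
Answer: -3672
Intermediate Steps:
H(z, T) = -4 + T + 2*T*z² (H(z, T) = -4 + (((z + z)*z)*T + T) = -4 + (((2*z)*z)*T + T) = -4 + ((2*z²)*T + T) = -4 + (2*T*z² + T) = -4 + (T + 2*T*z²) = -4 + T + 2*T*z²)
(H(3, 2)*6)*(-18) = ((-4 + 2 + 2*2*3²)*6)*(-18) = ((-4 + 2 + 2*2*9)*6)*(-18) = ((-4 + 2 + 36)*6)*(-18) = (34*6)*(-18) = 204*(-18) = -3672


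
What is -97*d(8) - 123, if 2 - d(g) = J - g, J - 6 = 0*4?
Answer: -511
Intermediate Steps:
J = 6 (J = 6 + 0*4 = 6 + 0 = 6)
d(g) = -4 + g (d(g) = 2 - (6 - g) = 2 + (-6 + g) = -4 + g)
-97*d(8) - 123 = -97*(-4 + 8) - 123 = -97*4 - 123 = -388 - 123 = -511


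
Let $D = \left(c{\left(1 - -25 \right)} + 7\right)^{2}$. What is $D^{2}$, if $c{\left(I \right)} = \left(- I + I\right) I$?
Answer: $2401$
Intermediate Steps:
$c{\left(I \right)} = 0$ ($c{\left(I \right)} = 0 I = 0$)
$D = 49$ ($D = \left(0 + 7\right)^{2} = 7^{2} = 49$)
$D^{2} = 49^{2} = 2401$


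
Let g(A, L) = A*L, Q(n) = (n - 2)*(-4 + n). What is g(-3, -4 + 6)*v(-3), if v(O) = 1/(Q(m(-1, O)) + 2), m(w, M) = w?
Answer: -6/17 ≈ -0.35294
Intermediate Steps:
Q(n) = (-4 + n)*(-2 + n) (Q(n) = (-2 + n)*(-4 + n) = (-4 + n)*(-2 + n))
v(O) = 1/17 (v(O) = 1/((8 + (-1)² - 6*(-1)) + 2) = 1/((8 + 1 + 6) + 2) = 1/(15 + 2) = 1/17)
g(-3, -4 + 6)*v(-3) = -3*(-4 + 6)*(1/17) = -3*2*(1/17) = -6*1/17 = -6/17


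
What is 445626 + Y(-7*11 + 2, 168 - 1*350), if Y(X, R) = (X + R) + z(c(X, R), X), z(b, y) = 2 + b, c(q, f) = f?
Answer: 445189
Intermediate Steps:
Y(X, R) = 2 + X + 2*R (Y(X, R) = (X + R) + (2 + R) = (R + X) + (2 + R) = 2 + X + 2*R)
445626 + Y(-7*11 + 2, 168 - 1*350) = 445626 + (2 + (-7*11 + 2) + 2*(168 - 1*350)) = 445626 + (2 + (-77 + 2) + 2*(168 - 350)) = 445626 + (2 - 75 + 2*(-182)) = 445626 + (2 - 75 - 364) = 445626 - 437 = 445189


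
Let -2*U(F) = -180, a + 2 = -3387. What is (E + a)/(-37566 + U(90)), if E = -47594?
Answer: 50983/37476 ≈ 1.3604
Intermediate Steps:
a = -3389 (a = -2 - 3387 = -3389)
U(F) = 90 (U(F) = -1/2*(-180) = 90)
(E + a)/(-37566 + U(90)) = (-47594 - 3389)/(-37566 + 90) = -50983/(-37476) = -50983*(-1/37476) = 50983/37476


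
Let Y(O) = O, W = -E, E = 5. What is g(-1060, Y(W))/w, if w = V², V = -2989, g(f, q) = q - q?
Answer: 0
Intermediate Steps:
W = -5 (W = -1*5 = -5)
g(f, q) = 0
w = 8934121 (w = (-2989)² = 8934121)
g(-1060, Y(W))/w = 0/8934121 = 0*(1/8934121) = 0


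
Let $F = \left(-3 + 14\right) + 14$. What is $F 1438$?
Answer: $35950$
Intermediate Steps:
$F = 25$ ($F = 11 + 14 = 25$)
$F 1438 = 25 \cdot 1438 = 35950$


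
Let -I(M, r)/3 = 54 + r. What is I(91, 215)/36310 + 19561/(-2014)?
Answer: -177971302/18282085 ≈ -9.7347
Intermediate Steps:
I(M, r) = -162 - 3*r (I(M, r) = -3*(54 + r) = -162 - 3*r)
I(91, 215)/36310 + 19561/(-2014) = (-162 - 3*215)/36310 + 19561/(-2014) = (-162 - 645)*(1/36310) + 19561*(-1/2014) = -807*1/36310 - 19561/2014 = -807/36310 - 19561/2014 = -177971302/18282085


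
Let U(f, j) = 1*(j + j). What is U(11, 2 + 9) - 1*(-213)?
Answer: 235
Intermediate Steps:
U(f, j) = 2*j (U(f, j) = 1*(2*j) = 2*j)
U(11, 2 + 9) - 1*(-213) = 2*(2 + 9) - 1*(-213) = 2*11 + 213 = 22 + 213 = 235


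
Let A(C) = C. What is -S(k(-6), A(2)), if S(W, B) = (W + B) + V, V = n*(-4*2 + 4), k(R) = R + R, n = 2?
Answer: 18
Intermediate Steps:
k(R) = 2*R
V = -8 (V = 2*(-4*2 + 4) = 2*(-8 + 4) = 2*(-4) = -8)
S(W, B) = -8 + B + W (S(W, B) = (W + B) - 8 = (B + W) - 8 = -8 + B + W)
-S(k(-6), A(2)) = -(-8 + 2 + 2*(-6)) = -(-8 + 2 - 12) = -1*(-18) = 18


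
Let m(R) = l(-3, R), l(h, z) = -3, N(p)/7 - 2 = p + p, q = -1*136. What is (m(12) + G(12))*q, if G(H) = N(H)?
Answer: -24344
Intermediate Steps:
q = -136
N(p) = 14 + 14*p (N(p) = 14 + 7*(p + p) = 14 + 7*(2*p) = 14 + 14*p)
G(H) = 14 + 14*H
m(R) = -3
(m(12) + G(12))*q = (-3 + (14 + 14*12))*(-136) = (-3 + (14 + 168))*(-136) = (-3 + 182)*(-136) = 179*(-136) = -24344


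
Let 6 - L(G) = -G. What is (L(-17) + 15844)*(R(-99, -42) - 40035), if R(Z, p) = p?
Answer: -634539141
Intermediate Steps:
L(G) = 6 + G (L(G) = 6 - (-1)*G = 6 + G)
(L(-17) + 15844)*(R(-99, -42) - 40035) = ((6 - 17) + 15844)*(-42 - 40035) = (-11 + 15844)*(-40077) = 15833*(-40077) = -634539141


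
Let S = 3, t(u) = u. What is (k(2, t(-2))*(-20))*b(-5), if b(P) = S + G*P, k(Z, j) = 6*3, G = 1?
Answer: 720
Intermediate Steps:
k(Z, j) = 18
b(P) = 3 + P (b(P) = 3 + 1*P = 3 + P)
(k(2, t(-2))*(-20))*b(-5) = (18*(-20))*(3 - 5) = -360*(-2) = 720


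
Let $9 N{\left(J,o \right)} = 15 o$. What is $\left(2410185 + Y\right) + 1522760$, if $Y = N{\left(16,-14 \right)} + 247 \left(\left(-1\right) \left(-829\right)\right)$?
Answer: $\frac{12413054}{3} \approx 4.1377 \cdot 10^{6}$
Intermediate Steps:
$N{\left(J,o \right)} = \frac{5 o}{3}$ ($N{\left(J,o \right)} = \frac{15 o}{9} = \frac{5 o}{3}$)
$Y = \frac{614219}{3}$ ($Y = \frac{5}{3} \left(-14\right) + 247 \left(\left(-1\right) \left(-829\right)\right) = - \frac{70}{3} + 247 \cdot 829 = - \frac{70}{3} + 204763 = \frac{614219}{3} \approx 2.0474 \cdot 10^{5}$)
$\left(2410185 + Y\right) + 1522760 = \left(2410185 + \frac{614219}{3}\right) + 1522760 = \frac{7844774}{3} + 1522760 = \frac{12413054}{3}$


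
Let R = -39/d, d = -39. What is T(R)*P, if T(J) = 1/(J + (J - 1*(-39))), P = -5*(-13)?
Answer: 65/41 ≈ 1.5854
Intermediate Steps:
R = 1 (R = -39/(-39) = -39*(-1/39) = 1)
P = 65
T(J) = 1/(39 + 2*J) (T(J) = 1/(J + (J + 39)) = 1/(J + (39 + J)) = 1/(39 + 2*J))
T(R)*P = 65/(39 + 2*1) = 65/(39 + 2) = 65/41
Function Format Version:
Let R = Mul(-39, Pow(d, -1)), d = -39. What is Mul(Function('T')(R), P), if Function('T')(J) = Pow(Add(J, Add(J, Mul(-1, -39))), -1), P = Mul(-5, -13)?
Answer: Rational(65, 41) ≈ 1.5854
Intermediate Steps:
R = 1 (R = Mul(-39, Pow(-39, -1)) = Mul(-39, Rational(-1, 39)) = 1)
P = 65
Function('T')(J) = Pow(Add(39, Mul(2, J)), -1) (Function('T')(J) = Pow(Add(J, Add(J, 39)), -1) = Pow(Add(J, Add(39, J)), -1) = Pow(Add(39, Mul(2, J)), -1))
Mul(Function('T')(R), P) = Mul(Pow(Add(39, Mul(2, 1)), -1), 65) = Mul(Pow(Add(39, 2), -1), 65) = Mul(Pow(41, -1), 65) = Mul(Rational(1, 41), 65) = Rational(65, 41)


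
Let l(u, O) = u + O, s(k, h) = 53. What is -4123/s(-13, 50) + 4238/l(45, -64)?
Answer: -302951/1007 ≈ -300.85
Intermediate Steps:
l(u, O) = O + u
-4123/s(-13, 50) + 4238/l(45, -64) = -4123/53 + 4238/(-64 + 45) = -4123*1/53 + 4238/(-19) = -4123/53 + 4238*(-1/19) = -4123/53 - 4238/19 = -302951/1007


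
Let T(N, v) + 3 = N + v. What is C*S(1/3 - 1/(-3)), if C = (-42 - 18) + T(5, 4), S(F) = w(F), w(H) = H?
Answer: -36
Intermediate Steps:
T(N, v) = -3 + N + v (T(N, v) = -3 + (N + v) = -3 + N + v)
S(F) = F
C = -54 (C = (-42 - 18) + (-3 + 5 + 4) = -60 + 6 = -54)
C*S(1/3 - 1/(-3)) = -54*(1/3 - 1/(-3)) = -54*(1*(⅓) - 1*(-⅓)) = -54*(⅓ + ⅓) = -54*⅔ = -36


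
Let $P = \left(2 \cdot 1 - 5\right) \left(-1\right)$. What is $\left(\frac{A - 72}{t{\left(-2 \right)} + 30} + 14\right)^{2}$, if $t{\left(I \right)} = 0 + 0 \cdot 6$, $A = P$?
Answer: $\frac{13689}{100} \approx 136.89$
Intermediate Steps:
$P = 3$ ($P = \left(2 - 5\right) \left(-1\right) = \left(-3\right) \left(-1\right) = 3$)
$A = 3$
$t{\left(I \right)} = 0$ ($t{\left(I \right)} = 0 + 0 = 0$)
$\left(\frac{A - 72}{t{\left(-2 \right)} + 30} + 14\right)^{2} = \left(\frac{3 - 72}{0 + 30} + 14\right)^{2} = \left(- \frac{69}{30} + 14\right)^{2} = \left(\left(-69\right) \frac{1}{30} + 14\right)^{2} = \left(- \frac{23}{10} + 14\right)^{2} = \left(\frac{117}{10}\right)^{2} = \frac{13689}{100}$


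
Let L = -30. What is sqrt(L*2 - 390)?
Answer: 15*I*sqrt(2) ≈ 21.213*I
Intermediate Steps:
sqrt(L*2 - 390) = sqrt(-30*2 - 390) = sqrt(-60 - 390) = sqrt(-450) = 15*I*sqrt(2)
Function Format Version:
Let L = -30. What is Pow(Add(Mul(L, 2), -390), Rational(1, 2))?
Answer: Mul(15, I, Pow(2, Rational(1, 2))) ≈ Mul(21.213, I)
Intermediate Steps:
Pow(Add(Mul(L, 2), -390), Rational(1, 2)) = Pow(Add(Mul(-30, 2), -390), Rational(1, 2)) = Pow(Add(-60, -390), Rational(1, 2)) = Pow(-450, Rational(1, 2)) = Mul(15, I, Pow(2, Rational(1, 2)))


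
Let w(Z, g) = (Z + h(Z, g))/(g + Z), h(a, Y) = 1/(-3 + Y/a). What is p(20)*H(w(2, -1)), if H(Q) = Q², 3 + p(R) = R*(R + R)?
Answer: 114768/49 ≈ 2342.2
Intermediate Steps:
w(Z, g) = (Z + Z/(g - 3*Z))/(Z + g) (w(Z, g) = (Z + Z/(g - 3*Z))/(g + Z) = (Z + Z/(g - 3*Z))/(Z + g))
p(R) = -3 + 2*R² (p(R) = -3 + R*(R + R) = -3 + R*(2*R) = -3 + 2*R²)
p(20)*H(w(2, -1)) = (-3 + 2*20²)*(2*(-1 - 1*(-1) + 3*2)/((2 - 1)*(-1*(-1) + 3*2)))² = (-3 + 2*400)*(2*(-1 + 1 + 6)/(1*(1 + 6)))² = (-3 + 800)*(2*1*6/7)² = 797*(2*1*(⅐)*6)² = 797*(12/7)² = 797*(144/49) = 114768/49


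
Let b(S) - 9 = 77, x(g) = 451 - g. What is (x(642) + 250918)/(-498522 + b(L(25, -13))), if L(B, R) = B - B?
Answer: -250727/498436 ≈ -0.50303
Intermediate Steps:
L(B, R) = 0
b(S) = 86 (b(S) = 9 + 77 = 86)
(x(642) + 250918)/(-498522 + b(L(25, -13))) = ((451 - 1*642) + 250918)/(-498522 + 86) = ((451 - 642) + 250918)/(-498436) = (-191 + 250918)*(-1/498436) = 250727*(-1/498436) = -250727/498436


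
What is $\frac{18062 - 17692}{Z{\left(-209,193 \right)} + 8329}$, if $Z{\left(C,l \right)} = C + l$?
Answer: $\frac{370}{8313} \approx 0.044509$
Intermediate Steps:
$\frac{18062 - 17692}{Z{\left(-209,193 \right)} + 8329} = \frac{18062 - 17692}{\left(-209 + 193\right) + 8329} = \frac{370}{-16 + 8329} = \frac{370}{8313}$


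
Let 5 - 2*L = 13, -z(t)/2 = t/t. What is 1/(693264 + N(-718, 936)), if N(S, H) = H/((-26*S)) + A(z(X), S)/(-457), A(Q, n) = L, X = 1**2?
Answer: 164063/113738981294 ≈ 1.4425e-6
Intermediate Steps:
X = 1
z(t) = -2 (z(t) = -2*t/t = -2*1 = -2)
L = -4 (L = 5/2 - 1/2*13 = 5/2 - 13/2 = -4)
A(Q, n) = -4
N(S, H) = 4/457 - H/(26*S) (N(S, H) = H/((-26*S)) - 4/(-457) = H*(-1/(26*S)) - 4*(-1/457) = -H/(26*S) + 4/457 = 4/457 - H/(26*S))
1/(693264 + N(-718, 936)) = 1/(693264 + (4/457 - 1/26*936/(-718))) = 1/(693264 + (4/457 - 1/26*936*(-1/718))) = 1/(693264 + (4/457 + 18/359)) = 1/(693264 + 9662/164063) = 1/(113738981294/164063) = 164063/113738981294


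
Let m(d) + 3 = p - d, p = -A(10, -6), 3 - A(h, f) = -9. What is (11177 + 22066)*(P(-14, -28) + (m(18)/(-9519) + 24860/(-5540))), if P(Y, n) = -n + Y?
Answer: 278041194186/878921 ≈ 3.1634e+5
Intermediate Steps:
A(h, f) = 12 (A(h, f) = 3 - 1*(-9) = 3 + 9 = 12)
p = -12 (p = -1*12 = -12)
P(Y, n) = Y - n
m(d) = -15 - d (m(d) = -3 + (-12 - d) = -15 - d)
(11177 + 22066)*(P(-14, -28) + (m(18)/(-9519) + 24860/(-5540))) = (11177 + 22066)*((-14 - 1*(-28)) + ((-15 - 1*18)/(-9519) + 24860/(-5540))) = 33243*((-14 + 28) + ((-15 - 18)*(-1/9519) + 24860*(-1/5540))) = 33243*(14 + (-33*(-1/9519) - 1243/277)) = 33243*(14 + (11/3173 - 1243/277)) = 33243*(14 - 3940992/878921) = 33243*(8363902/878921) = 278041194186/878921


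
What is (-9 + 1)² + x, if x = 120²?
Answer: 14464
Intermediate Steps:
x = 14400
(-9 + 1)² + x = (-9 + 1)² + 14400 = (-8)² + 14400 = 64 + 14400 = 14464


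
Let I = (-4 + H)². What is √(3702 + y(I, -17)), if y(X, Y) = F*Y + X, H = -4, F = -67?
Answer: 3*√545 ≈ 70.036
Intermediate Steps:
I = 64 (I = (-4 - 4)² = (-8)² = 64)
y(X, Y) = X - 67*Y (y(X, Y) = -67*Y + X = X - 67*Y)
√(3702 + y(I, -17)) = √(3702 + (64 - 67*(-17))) = √(3702 + (64 + 1139)) = √(3702 + 1203) = √4905 = 3*√545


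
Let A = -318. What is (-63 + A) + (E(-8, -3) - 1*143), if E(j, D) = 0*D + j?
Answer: -532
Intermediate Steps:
E(j, D) = j (E(j, D) = 0 + j = j)
(-63 + A) + (E(-8, -3) - 1*143) = (-63 - 318) + (-8 - 1*143) = -381 + (-8 - 143) = -381 - 151 = -532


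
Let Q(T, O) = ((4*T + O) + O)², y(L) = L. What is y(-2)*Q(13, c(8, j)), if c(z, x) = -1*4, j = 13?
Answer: -3872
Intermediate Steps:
c(z, x) = -4
Q(T, O) = (2*O + 4*T)² (Q(T, O) = ((O + 4*T) + O)² = (2*O + 4*T)²)
y(-2)*Q(13, c(8, j)) = -8*(-4 + 2*13)² = -8*(-4 + 26)² = -8*22² = -8*484 = -2*1936 = -3872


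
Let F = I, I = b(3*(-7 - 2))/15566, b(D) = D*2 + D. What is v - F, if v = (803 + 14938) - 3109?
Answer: 196629793/15566 ≈ 12632.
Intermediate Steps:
b(D) = 3*D (b(D) = 2*D + D = 3*D)
v = 12632 (v = 15741 - 3109 = 12632)
I = -81/15566 (I = (3*(3*(-7 - 2)))/15566 = (3*(3*(-9)))*(1/15566) = (3*(-27))*(1/15566) = -81*1/15566 = -81/15566 ≈ -0.0052036)
F = -81/15566 ≈ -0.0052036
v - F = 12632 - 1*(-81/15566) = 12632 + 81/15566 = 196629793/15566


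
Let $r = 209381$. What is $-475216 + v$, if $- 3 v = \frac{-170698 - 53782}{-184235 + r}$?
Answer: $- \frac{17924560064}{37719} \approx -4.7521 \cdot 10^{5}$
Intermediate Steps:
$v = \frac{112240}{37719}$ ($v = - \frac{\left(-170698 - 53782\right) \frac{1}{-184235 + 209381}}{3} = - \frac{\left(-224480\right) \frac{1}{25146}}{3} = \left(- \frac{1}{3}\right) \left(- \frac{112240}{12573}\right) = \frac{112240}{37719} \approx 2.9757$)
$-475216 + v = -475216 + \frac{112240}{37719} = - \frac{17924560064}{37719}$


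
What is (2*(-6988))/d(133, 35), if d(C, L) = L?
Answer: -13976/35 ≈ -399.31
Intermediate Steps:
(2*(-6988))/d(133, 35) = (2*(-6988))/35 = -13976*1/35 = -13976/35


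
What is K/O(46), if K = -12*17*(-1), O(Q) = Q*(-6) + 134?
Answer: -102/71 ≈ -1.4366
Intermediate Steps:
O(Q) = 134 - 6*Q (O(Q) = -6*Q + 134 = 134 - 6*Q)
K = 204 (K = -204*(-1) = 204)
K/O(46) = 204/(134 - 6*46) = 204/(134 - 276) = 204/(-142) = 204*(-1/142) = -102/71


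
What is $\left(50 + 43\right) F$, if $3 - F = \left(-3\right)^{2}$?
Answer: $-558$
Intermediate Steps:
$F = -6$ ($F = 3 - \left(-3\right)^{2} = 3 - 9 = -6$)
$\left(50 + 43\right) F = \left(50 + 43\right) \left(-6\right) = 93 \left(-6\right) = -558$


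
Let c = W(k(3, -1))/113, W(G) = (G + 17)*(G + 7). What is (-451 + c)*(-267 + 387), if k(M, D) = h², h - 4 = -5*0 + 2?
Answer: -5842080/113 ≈ -51700.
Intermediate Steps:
h = 6 (h = 4 + (-5*0 + 2) = 4 + (0 + 2) = 4 + 2 = 6)
k(M, D) = 36 (k(M, D) = 6² = 36)
W(G) = (7 + G)*(17 + G) (W(G) = (17 + G)*(7 + G) = (7 + G)*(17 + G))
c = 2279/113 (c = (119 + 36² + 24*36)/113 = (119 + 1296 + 864)*(1/113) = 2279*(1/113) = 2279/113 ≈ 20.168)
(-451 + c)*(-267 + 387) = (-451 + 2279/113)*(-267 + 387) = -48684/113*120 = -5842080/113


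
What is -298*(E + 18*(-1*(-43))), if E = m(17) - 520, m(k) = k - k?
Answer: -75692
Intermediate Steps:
m(k) = 0
E = -520 (E = 0 - 520 = -520)
-298*(E + 18*(-1*(-43))) = -298*(-520 + 18*(-1*(-43))) = -298*(-520 + 18*43) = -298*(-520 + 774) = -298*254 = -75692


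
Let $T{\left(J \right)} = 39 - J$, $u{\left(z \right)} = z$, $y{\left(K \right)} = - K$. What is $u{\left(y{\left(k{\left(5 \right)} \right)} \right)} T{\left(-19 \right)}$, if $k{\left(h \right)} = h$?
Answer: $-290$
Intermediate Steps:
$u{\left(y{\left(k{\left(5 \right)} \right)} \right)} T{\left(-19 \right)} = \left(-1\right) 5 \left(39 - -19\right) = - 5 \left(39 + 19\right) = \left(-5\right) 58 = -290$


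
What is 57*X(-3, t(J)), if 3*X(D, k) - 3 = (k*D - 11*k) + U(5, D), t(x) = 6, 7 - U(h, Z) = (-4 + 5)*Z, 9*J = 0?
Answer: -1349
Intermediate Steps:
J = 0 (J = (⅑)*0 = 0)
U(h, Z) = 7 - Z (U(h, Z) = 7 - (-4 + 5)*Z = 7 - Z)
X(D, k) = 10/3 - 11*k/3 - D/3 + D*k/3 (X(D, k) = 1 + ((k*D - 11*k) + (7 - D))/3 = 1 + ((D*k - 11*k) + (7 - D))/3 = 1 + ((-11*k + D*k) + (7 - D))/3 = 1 + (7 - D - 11*k + D*k)/3 = 1 + (7/3 - 11*k/3 - D/3 + D*k/3) = 10/3 - 11*k/3 - D/3 + D*k/3)
57*X(-3, t(J)) = 57*(10/3 - 11/3*6 - ⅓*(-3) + (⅓)*(-3)*6) = 57*(10/3 - 22 + 1 - 6) = 57*(-71/3) = -1349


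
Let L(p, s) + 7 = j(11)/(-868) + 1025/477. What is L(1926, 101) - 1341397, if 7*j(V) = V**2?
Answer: -3887720655625/2898252 ≈ -1.3414e+6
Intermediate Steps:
j(V) = V**2/7
L(p, s) = -14117581/2898252 (L(p, s) = -7 + (((1/7)*11**2)/(-868) + 1025/477) = -7 + (((1/7)*121)*(-1/868) + 1025*(1/477)) = -7 + ((121/7)*(-1/868) + 1025/477) = -7 + (-121/6076 + 1025/477) = -7 + 6170183/2898252 = -14117581/2898252)
L(1926, 101) - 1341397 = -14117581/2898252 - 1341397 = -3887720655625/2898252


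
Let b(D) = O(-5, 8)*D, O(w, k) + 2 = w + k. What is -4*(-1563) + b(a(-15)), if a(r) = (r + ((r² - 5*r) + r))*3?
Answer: 7062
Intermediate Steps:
O(w, k) = -2 + k + w (O(w, k) = -2 + (w + k) = -2 + (k + w) = -2 + k + w)
a(r) = -9*r + 3*r² (a(r) = (r + (r² - 4*r))*3 = (r² - 3*r)*3 = -9*r + 3*r²)
b(D) = D (b(D) = (-2 + 8 - 5)*D = 1*D = D)
-4*(-1563) + b(a(-15)) = -4*(-1563) + 3*(-15)*(-3 - 15) = 6252 + 3*(-15)*(-18) = 6252 + 810 = 7062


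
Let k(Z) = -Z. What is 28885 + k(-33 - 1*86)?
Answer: 29004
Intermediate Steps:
28885 + k(-33 - 1*86) = 28885 - (-33 - 1*86) = 28885 - (-33 - 86) = 28885 - 1*(-119) = 28885 + 119 = 29004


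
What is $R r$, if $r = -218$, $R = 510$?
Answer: $-111180$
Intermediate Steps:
$R r = 510 \left(-218\right) = -111180$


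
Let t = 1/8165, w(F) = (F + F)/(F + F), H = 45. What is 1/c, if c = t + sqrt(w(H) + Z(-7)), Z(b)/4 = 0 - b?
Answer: -8165/1933349524 + 66667225*sqrt(29)/1933349524 ≈ 0.18569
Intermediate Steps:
Z(b) = -4*b (Z(b) = 4*(0 - b) = 4*(-b) = -4*b)
w(F) = 1 (w(F) = (2*F)/((2*F)) = (2*F)*(1/(2*F)) = 1)
t = 1/8165 ≈ 0.00012247
c = 1/8165 + sqrt(29) (c = 1/8165 + sqrt(1 - 4*(-7)) = 1/8165 + sqrt(1 + 28) = 1/8165 + sqrt(29) ≈ 5.3853)
1/c = 1/(1/8165 + sqrt(29))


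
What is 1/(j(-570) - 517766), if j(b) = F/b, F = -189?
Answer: -190/98375477 ≈ -1.9314e-6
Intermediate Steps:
j(b) = -189/b
1/(j(-570) - 517766) = 1/(-189/(-570) - 517766) = 1/(-189*(-1/570) - 517766) = 1/(63/190 - 517766) = 1/(-98375477/190) = -190/98375477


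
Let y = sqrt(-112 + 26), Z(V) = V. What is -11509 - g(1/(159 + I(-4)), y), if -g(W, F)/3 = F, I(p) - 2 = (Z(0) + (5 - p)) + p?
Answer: -11509 + 3*I*sqrt(86) ≈ -11509.0 + 27.821*I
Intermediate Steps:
y = I*sqrt(86) (y = sqrt(-86) = I*sqrt(86) ≈ 9.2736*I)
I(p) = 7 (I(p) = 2 + ((0 + (5 - p)) + p) = 2 + ((5 - p) + p) = 2 + 5 = 7)
g(W, F) = -3*F
-11509 - g(1/(159 + I(-4)), y) = -11509 - (-3)*I*sqrt(86) = -11509 + 3*I*sqrt(86)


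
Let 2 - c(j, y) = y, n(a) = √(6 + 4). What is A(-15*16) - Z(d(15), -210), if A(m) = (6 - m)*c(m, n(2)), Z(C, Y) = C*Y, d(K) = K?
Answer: 3642 - 246*√10 ≈ 2864.1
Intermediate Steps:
n(a) = √10
c(j, y) = 2 - y
A(m) = (2 - √10)*(6 - m) (A(m) = (6 - m)*(2 - √10) = (2 - √10)*(6 - m))
A(-15*16) - Z(d(15), -210) = -(-6 - 15*16)*(2 - √10) - 15*(-210) = -(-6 - 240)*(2 - √10) - 1*(-3150) = -1*(-246)*(2 - √10) + 3150 = (492 - 246*√10) + 3150 = 3642 - 246*√10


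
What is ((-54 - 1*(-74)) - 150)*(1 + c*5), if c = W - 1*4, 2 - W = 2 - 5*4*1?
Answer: -10530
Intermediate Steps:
W = 20 (W = 2 - (2 - 5*4*1) = 2 - (2 - 20*1) = 2 - (2 - 20) = 2 - 1*(-18) = 2 + 18 = 20)
c = 16 (c = 20 - 1*4 = 20 - 4 = 16)
((-54 - 1*(-74)) - 150)*(1 + c*5) = ((-54 - 1*(-74)) - 150)*(1 + 16*5) = ((-54 + 74) - 150)*(1 + 80) = (20 - 150)*81 = -130*81 = -10530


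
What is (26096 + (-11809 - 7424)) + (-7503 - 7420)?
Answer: -8060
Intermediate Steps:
(26096 + (-11809 - 7424)) + (-7503 - 7420) = (26096 - 19233) - 14923 = 6863 - 14923 = -8060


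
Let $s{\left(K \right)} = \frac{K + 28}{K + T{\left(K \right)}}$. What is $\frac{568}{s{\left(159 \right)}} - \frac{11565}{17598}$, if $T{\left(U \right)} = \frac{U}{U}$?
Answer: $\frac{532381195}{1096942} \approx 485.33$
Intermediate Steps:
$T{\left(U \right)} = 1$
$s{\left(K \right)} = \frac{28 + K}{1 + K}$ ($s{\left(K \right)} = \frac{K + 28}{K + 1} = \frac{28 + K}{1 + K}$)
$\frac{568}{s{\left(159 \right)}} - \frac{11565}{17598} = \frac{568}{\frac{1}{1 + 159} \left(28 + 159\right)} - \frac{11565}{17598} = \frac{568}{\frac{1}{160} \cdot 187} - \frac{3855}{5866} = \frac{568}{\frac{187}{160}} - \frac{3855}{5866} = 568 \cdot \frac{160}{187} - \frac{3855}{5866} = \frac{90880}{187} - \frac{3855}{5866} = \frac{532381195}{1096942}$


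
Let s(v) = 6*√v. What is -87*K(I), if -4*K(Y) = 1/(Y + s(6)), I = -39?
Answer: -13/20 - √6/10 ≈ -0.89495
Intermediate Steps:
K(Y) = -1/(4*(Y + 6*√6))
-87*K(I) = -(-87)/(4*(-39) + 24*√6) = -(-87)/(-156 + 24*√6) = 87/(-156 + 24*√6)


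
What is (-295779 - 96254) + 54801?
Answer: -337232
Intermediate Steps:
(-295779 - 96254) + 54801 = -392033 + 54801 = -337232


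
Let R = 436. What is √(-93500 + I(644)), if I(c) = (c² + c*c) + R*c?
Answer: 2*√254189 ≈ 1008.3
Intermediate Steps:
I(c) = 2*c² + 436*c (I(c) = (c² + c*c) + 436*c = (c² + c²) + 436*c = 2*c² + 436*c)
√(-93500 + I(644)) = √(-93500 + 2*644*(218 + 644)) = √(-93500 + 2*644*862) = √(-93500 + 1110256) = √1016756 = 2*√254189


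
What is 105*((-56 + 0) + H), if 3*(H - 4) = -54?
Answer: -7350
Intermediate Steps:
H = -14 (H = 4 + (1/3)*(-54) = 4 - 18 = -14)
105*((-56 + 0) + H) = 105*((-56 + 0) - 14) = 105*(-56 - 14) = 105*(-70) = -7350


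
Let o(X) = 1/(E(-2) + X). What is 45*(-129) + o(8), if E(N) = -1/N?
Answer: -98683/17 ≈ -5804.9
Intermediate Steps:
o(X) = 1/(½ + X) (o(X) = 1/(-1/(-2) + X) = 1/(-1*(-½) + X) = 1/(½ + X))
45*(-129) + o(8) = 45*(-129) + 2/(1 + 2*8) = -5805 + 2/(1 + 16) = -5805 + 2/17 = -98683/17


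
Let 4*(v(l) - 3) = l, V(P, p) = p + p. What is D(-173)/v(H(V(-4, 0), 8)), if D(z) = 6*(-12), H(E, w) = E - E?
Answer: -24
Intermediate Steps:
V(P, p) = 2*p
H(E, w) = 0
D(z) = -72
v(l) = 3 + l/4
D(-173)/v(H(V(-4, 0), 8)) = -72/(3 + (¼)*0) = -72/(3 + 0) = -72/3 = -72*⅓ = -24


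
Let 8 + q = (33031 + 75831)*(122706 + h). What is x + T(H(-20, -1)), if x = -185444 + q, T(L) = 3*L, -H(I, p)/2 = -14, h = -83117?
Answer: 4309552350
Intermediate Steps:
H(I, p) = 28 (H(I, p) = -2*(-14) = 28)
q = 4309737710 (q = -8 + (33031 + 75831)*(122706 - 83117) = -8 + 108862*39589 = -8 + 4309737718 = 4309737710)
x = 4309552266 (x = -185444 + 4309737710 = 4309552266)
x + T(H(-20, -1)) = 4309552266 + 3*28 = 4309552266 + 84 = 4309552350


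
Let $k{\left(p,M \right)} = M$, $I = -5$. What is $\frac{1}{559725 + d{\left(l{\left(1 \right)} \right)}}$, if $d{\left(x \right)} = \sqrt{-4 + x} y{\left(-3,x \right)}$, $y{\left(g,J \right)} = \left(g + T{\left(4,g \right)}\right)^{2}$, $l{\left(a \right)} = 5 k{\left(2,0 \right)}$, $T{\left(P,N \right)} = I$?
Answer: $\frac{559725}{313292092009} - \frac{128 i}{313292092009} \approx 1.7866 \cdot 10^{-6} - 4.0856 \cdot 10^{-10} i$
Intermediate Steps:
$T{\left(P,N \right)} = -5$
$l{\left(a \right)} = 0$ ($l{\left(a \right)} = 5 \cdot 0 = 0$)
$y{\left(g,J \right)} = \left(-5 + g\right)^{2}$ ($y{\left(g,J \right)} = \left(g - 5\right)^{2} = \left(-5 + g\right)^{2}$)
$d{\left(x \right)} = 64 \sqrt{-4 + x}$ ($d{\left(x \right)} = \sqrt{-4 + x} \left(-5 - 3\right)^{2} = \sqrt{-4 + x} \left(-8\right)^{2} = \sqrt{-4 + x} 64 = 64 \sqrt{-4 + x}$)
$\frac{1}{559725 + d{\left(l{\left(1 \right)} \right)}} = \frac{1}{559725 + 64 \sqrt{-4 + 0}} = \frac{1}{559725 + 64 \sqrt{-4}} = \frac{1}{559725 + 64 \cdot 2 i} = \frac{1}{559725 + 128 i} = \frac{559725 - 128 i}{313292092009}$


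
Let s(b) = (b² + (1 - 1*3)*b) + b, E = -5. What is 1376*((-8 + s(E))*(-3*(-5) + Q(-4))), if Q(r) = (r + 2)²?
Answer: 575168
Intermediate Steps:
Q(r) = (2 + r)²
s(b) = b² - b (s(b) = (b² + (1 - 3)*b) + b = (b² - 2*b) + b = b² - b)
1376*((-8 + s(E))*(-3*(-5) + Q(-4))) = 1376*((-8 - 5*(-1 - 5))*(-3*(-5) + (2 - 4)²)) = 1376*((-8 - 5*(-6))*(15 + (-2)²)) = 1376*((-8 + 30)*(15 + 4)) = 1376*(22*19) = 1376*418 = 575168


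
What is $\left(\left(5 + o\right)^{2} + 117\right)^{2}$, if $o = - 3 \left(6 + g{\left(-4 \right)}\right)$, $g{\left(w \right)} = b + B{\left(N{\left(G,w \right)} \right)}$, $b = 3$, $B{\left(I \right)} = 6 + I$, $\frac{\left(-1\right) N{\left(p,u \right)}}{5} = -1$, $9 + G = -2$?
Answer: $9872164$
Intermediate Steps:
$G = -11$ ($G = -9 - 2 = -11$)
$N{\left(p,u \right)} = 5$ ($N{\left(p,u \right)} = \left(-5\right) \left(-1\right) = 5$)
$g{\left(w \right)} = 14$ ($g{\left(w \right)} = 3 + \left(6 + 5\right) = 3 + 11 = 14$)
$o = -60$ ($o = - 3 \left(6 + 14\right) = \left(-3\right) 20 = -60$)
$\left(\left(5 + o\right)^{2} + 117\right)^{2} = \left(\left(5 - 60\right)^{2} + 117\right)^{2} = \left(\left(-55\right)^{2} + 117\right)^{2} = \left(3025 + 117\right)^{2} = 3142^{2} = 9872164$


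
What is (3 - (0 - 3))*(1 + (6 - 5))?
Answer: 12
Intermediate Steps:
(3 - (0 - 3))*(1 + (6 - 5)) = (3 - 1*(-3))*(1 + 1) = (3 + 3)*2 = 6*2 = 12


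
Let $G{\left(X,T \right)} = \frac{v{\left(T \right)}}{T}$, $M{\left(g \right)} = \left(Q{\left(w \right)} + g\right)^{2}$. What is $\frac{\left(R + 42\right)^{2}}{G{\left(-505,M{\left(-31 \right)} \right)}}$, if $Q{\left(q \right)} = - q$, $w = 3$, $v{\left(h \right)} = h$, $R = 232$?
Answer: $75076$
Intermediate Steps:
$M{\left(g \right)} = \left(-3 + g\right)^{2}$ ($M{\left(g \right)} = \left(\left(-1\right) 3 + g\right)^{2} = \left(-3 + g\right)^{2}$)
$G{\left(X,T \right)} = 1$ ($G{\left(X,T \right)} = \frac{T}{T} = 1$)
$\frac{\left(R + 42\right)^{2}}{G{\left(-505,M{\left(-31 \right)} \right)}} = \frac{\left(232 + 42\right)^{2}}{1} = 274^{2} \cdot 1 = 75076 \cdot 1 = 75076$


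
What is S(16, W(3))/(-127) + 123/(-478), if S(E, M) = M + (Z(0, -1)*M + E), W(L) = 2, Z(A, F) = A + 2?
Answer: -26137/60706 ≈ -0.43055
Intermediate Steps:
Z(A, F) = 2 + A
S(E, M) = E + 3*M (S(E, M) = M + ((2 + 0)*M + E) = M + (2*M + E) = M + (E + 2*M) = E + 3*M)
S(16, W(3))/(-127) + 123/(-478) = (16 + 3*2)/(-127) + 123/(-478) = (16 + 6)*(-1/127) + 123*(-1/478) = 22*(-1/127) - 123/478 = -22/127 - 123/478 = -26137/60706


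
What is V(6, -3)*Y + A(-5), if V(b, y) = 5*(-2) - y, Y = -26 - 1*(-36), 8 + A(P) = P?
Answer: -83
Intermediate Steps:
A(P) = -8 + P
Y = 10 (Y = -26 + 36 = 10)
V(b, y) = -10 - y
V(6, -3)*Y + A(-5) = (-10 - 1*(-3))*10 + (-8 - 5) = (-10 + 3)*10 - 13 = -7*10 - 13 = -70 - 13 = -83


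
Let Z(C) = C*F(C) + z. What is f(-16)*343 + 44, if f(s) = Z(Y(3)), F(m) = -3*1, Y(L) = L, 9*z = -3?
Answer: -9472/3 ≈ -3157.3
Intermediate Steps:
z = -1/3 (z = (1/9)*(-3) = -1/3 ≈ -0.33333)
F(m) = -3
Z(C) = -1/3 - 3*C (Z(C) = C*(-3) - 1/3 = -3*C - 1/3 = -1/3 - 3*C)
f(s) = -28/3 (f(s) = -1/3 - 3*3 = -1/3 - 9 = -28/3)
f(-16)*343 + 44 = -28/3*343 + 44 = -9604/3 + 44 = -9472/3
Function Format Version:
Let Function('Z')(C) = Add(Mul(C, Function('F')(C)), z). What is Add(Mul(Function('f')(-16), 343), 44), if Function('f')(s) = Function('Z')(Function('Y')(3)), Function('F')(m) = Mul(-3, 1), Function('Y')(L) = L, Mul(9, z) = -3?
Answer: Rational(-9472, 3) ≈ -3157.3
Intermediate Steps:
z = Rational(-1, 3) (z = Mul(Rational(1, 9), -3) = Rational(-1, 3) ≈ -0.33333)
Function('F')(m) = -3
Function('Z')(C) = Add(Rational(-1, 3), Mul(-3, C)) (Function('Z')(C) = Add(Mul(C, -3), Rational(-1, 3)) = Add(Mul(-3, C), Rational(-1, 3)) = Add(Rational(-1, 3), Mul(-3, C)))
Function('f')(s) = Rational(-28, 3) (Function('f')(s) = Add(Rational(-1, 3), Mul(-3, 3)) = Add(Rational(-1, 3), -9) = Rational(-28, 3))
Add(Mul(Function('f')(-16), 343), 44) = Add(Mul(Rational(-28, 3), 343), 44) = Add(Rational(-9604, 3), 44) = Rational(-9472, 3)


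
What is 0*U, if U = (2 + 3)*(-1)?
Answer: 0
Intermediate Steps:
U = -5 (U = 5*(-1) = -5)
0*U = 0*(-5) = 0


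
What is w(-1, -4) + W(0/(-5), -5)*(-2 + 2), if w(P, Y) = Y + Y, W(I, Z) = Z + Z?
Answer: -8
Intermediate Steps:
W(I, Z) = 2*Z
w(P, Y) = 2*Y
w(-1, -4) + W(0/(-5), -5)*(-2 + 2) = 2*(-4) + (2*(-5))*(-2 + 2) = -8 - 10*0 = -8 + 0 = -8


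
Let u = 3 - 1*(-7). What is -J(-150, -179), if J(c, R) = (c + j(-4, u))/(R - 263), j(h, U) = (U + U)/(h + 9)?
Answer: -73/221 ≈ -0.33032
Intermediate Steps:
u = 10 (u = 3 + 7 = 10)
j(h, U) = 2*U/(9 + h) (j(h, U) = (2*U)/(9 + h) = 2*U/(9 + h))
J(c, R) = (4 + c)/(-263 + R) (J(c, R) = (c + 2*10/(9 - 4))/(R - 263) = (c + 2*10/5)/(-263 + R) = (c + 2*10*(⅕))/(-263 + R) = (c + 4)/(-263 + R) = (4 + c)/(-263 + R))
-J(-150, -179) = -(4 - 150)/(-263 - 179) = -(-146)/(-442) = -(-1)*(-146)/442 = -1*73/221 = -73/221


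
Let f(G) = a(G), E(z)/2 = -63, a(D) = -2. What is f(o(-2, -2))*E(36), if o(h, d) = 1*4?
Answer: 252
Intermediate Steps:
o(h, d) = 4
E(z) = -126 (E(z) = 2*(-63) = -126)
f(G) = -2
f(o(-2, -2))*E(36) = -2*(-126) = 252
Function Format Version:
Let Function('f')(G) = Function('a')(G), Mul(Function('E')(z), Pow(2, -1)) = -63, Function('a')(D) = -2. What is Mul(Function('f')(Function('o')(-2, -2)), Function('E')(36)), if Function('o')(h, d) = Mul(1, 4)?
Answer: 252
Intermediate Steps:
Function('o')(h, d) = 4
Function('E')(z) = -126 (Function('E')(z) = Mul(2, -63) = -126)
Function('f')(G) = -2
Mul(Function('f')(Function('o')(-2, -2)), Function('E')(36)) = Mul(-2, -126) = 252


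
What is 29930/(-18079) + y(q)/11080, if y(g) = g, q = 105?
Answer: -65945221/40063064 ≈ -1.6460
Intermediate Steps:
29930/(-18079) + y(q)/11080 = 29930/(-18079) + 105/11080 = 29930*(-1/18079) + 105*(1/11080) = -29930/18079 + 21/2216 = -65945221/40063064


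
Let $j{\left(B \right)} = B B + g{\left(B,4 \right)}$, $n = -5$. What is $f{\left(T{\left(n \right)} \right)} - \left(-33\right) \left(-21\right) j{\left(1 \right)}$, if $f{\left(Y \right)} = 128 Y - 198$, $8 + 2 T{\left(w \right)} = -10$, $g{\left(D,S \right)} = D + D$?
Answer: $-3429$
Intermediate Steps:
$g{\left(D,S \right)} = 2 D$
$T{\left(w \right)} = -9$ ($T{\left(w \right)} = -4 + \frac{1}{2} \left(-10\right) = -4 - 5 = -9$)
$f{\left(Y \right)} = -198 + 128 Y$
$j{\left(B \right)} = B^{2} + 2 B$ ($j{\left(B \right)} = B B + 2 B = B^{2} + 2 B$)
$f{\left(T{\left(n \right)} \right)} - \left(-33\right) \left(-21\right) j{\left(1 \right)} = \left(-198 + 128 \left(-9\right)\right) - \left(-33\right) \left(-21\right) 1 \left(2 + 1\right) = \left(-198 - 1152\right) - 693 \cdot 1 \cdot 3 = -1350 - 693 \cdot 3 = -1350 - 2079 = -3429$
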